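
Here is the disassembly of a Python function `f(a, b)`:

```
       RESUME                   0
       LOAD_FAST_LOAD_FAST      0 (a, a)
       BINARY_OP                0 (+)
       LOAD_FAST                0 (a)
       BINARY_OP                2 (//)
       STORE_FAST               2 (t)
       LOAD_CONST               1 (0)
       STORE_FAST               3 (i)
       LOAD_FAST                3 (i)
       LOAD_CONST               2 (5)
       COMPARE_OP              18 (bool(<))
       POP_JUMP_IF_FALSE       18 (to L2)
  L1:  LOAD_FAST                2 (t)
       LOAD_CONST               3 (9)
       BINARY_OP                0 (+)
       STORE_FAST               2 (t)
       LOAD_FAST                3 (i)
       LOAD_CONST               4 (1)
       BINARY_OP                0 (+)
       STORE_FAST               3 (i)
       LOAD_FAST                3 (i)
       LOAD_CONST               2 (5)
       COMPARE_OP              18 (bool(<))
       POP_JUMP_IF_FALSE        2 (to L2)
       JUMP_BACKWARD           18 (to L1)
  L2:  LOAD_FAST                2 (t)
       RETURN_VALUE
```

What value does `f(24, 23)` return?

LOAD_FAST_LOAD_FAST a,a → push 24,24
BINARY_OP + → 24 + 24 = 48
LOAD_FAST a → push 24
BINARY_OP // → 48 // 24 = 2
STORE_FAST t → t=2
LOAD_CONST → push 0
STORE_FAST i → i=0
LOAD_FAST i → push 0
LOAD_CONST → push 5
COMPARE_OP bool(<) → 0 vs 5 = True
POP_JUMP_IF_FALSE → pop True; no jump
LOAD_FAST t → push 2
LOAD_CONST → push 9
BINARY_OP + → 2 + 9 = 11
STORE_FAST t → t=11
LOAD_FAST i → push 0
LOAD_CONST → push 1
BINARY_OP + → 0 + 1 = 1
STORE_FAST i → i=1
LOAD_FAST i → push 1
LOAD_CONST → push 5
COMPARE_OP bool(<) → 1 vs 5 = True
POP_JUMP_IF_FALSE → pop True; no jump
LOAD_FAST t → push 11
LOAD_CONST → push 9
BINARY_OP + → 11 + 9 = 20
STORE_FAST t → t=20
LOAD_FAST i → push 1
LOAD_CONST → push 1
BINARY_OP + → 1 + 1 = 2
STORE_FAST i → i=2
LOAD_FAST i → push 2
LOAD_CONST → push 5
COMPARE_OP bool(<) → 2 vs 5 = True
POP_JUMP_IF_FALSE → pop True; no jump
LOAD_FAST t → push 20
LOAD_CONST → push 9
BINARY_OP + → 20 + 9 = 29
STORE_FAST t → t=29
LOAD_FAST i → push 2
LOAD_CONST → push 1
BINARY_OP + → 2 + 1 = 3
STORE_FAST i → i=3
LOAD_FAST i → push 3
LOAD_CONST → push 5
COMPARE_OP bool(<) → 3 vs 5 = True
POP_JUMP_IF_FALSE → pop True; no jump
LOAD_FAST t → push 29
LOAD_CONST → push 9
BINARY_OP + → 29 + 9 = 38
STORE_FAST t → t=38
LOAD_FAST i → push 3
LOAD_CONST → push 1
BINARY_OP + → 3 + 1 = 4
STORE_FAST i → i=4
LOAD_FAST i → push 4
LOAD_CONST → push 5
COMPARE_OP bool(<) → 4 vs 5 = True
POP_JUMP_IF_FALSE → pop True; no jump
LOAD_FAST t → push 38
LOAD_CONST → push 9
BINARY_OP + → 38 + 9 = 47
STORE_FAST t → t=47
LOAD_FAST i → push 4
LOAD_CONST → push 1
BINARY_OP + → 4 + 1 = 5
STORE_FAST i → i=5
LOAD_FAST i → push 5
LOAD_CONST → push 5
COMPARE_OP bool(<) → 5 vs 5 = False
POP_JUMP_IF_FALSE → pop False; jump
LOAD_FAST t → push 47
RETURN_VALUE → return 47.

47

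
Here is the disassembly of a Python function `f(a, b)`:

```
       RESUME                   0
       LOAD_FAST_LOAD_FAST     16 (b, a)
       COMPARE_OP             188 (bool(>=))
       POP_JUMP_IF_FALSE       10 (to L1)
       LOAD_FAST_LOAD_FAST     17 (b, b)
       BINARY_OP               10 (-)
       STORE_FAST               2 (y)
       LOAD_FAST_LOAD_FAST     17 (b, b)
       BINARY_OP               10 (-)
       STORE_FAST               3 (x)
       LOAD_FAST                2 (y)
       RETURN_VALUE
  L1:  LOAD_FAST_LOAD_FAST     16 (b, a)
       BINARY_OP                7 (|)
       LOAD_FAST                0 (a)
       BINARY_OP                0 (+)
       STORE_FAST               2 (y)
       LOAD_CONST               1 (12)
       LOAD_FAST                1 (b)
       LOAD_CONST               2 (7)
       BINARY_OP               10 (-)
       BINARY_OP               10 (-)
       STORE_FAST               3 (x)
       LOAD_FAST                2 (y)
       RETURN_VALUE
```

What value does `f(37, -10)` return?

LOAD_FAST_LOAD_FAST b,a → push -10,37. Stack: [-10, 37]
COMPARE_OP bool(>=) → -10 vs 37 = False. Stack: [False]
POP_JUMP_IF_FALSE → pop False; jump. Stack: []
LOAD_FAST_LOAD_FAST b,a → push -10,37. Stack: [-10, 37]
BINARY_OP | → -10 | 37 = -9. Stack: [-9]
LOAD_FAST a → push 37. Stack: [-9, 37]
BINARY_OP + → -9 + 37 = 28. Stack: [28]
STORE_FAST y → y=28. Stack: []
LOAD_CONST → push 12. Stack: [12]
LOAD_FAST b → push -10. Stack: [12, -10]
LOAD_CONST → push 7. Stack: [12, -10, 7]
BINARY_OP - → -10 - 7 = -17. Stack: [12, -17]
BINARY_OP - → 12 - -17 = 29. Stack: [29]
STORE_FAST x → x=29. Stack: []
LOAD_FAST y → push 28. Stack: [28]
RETURN_VALUE → return 28.

28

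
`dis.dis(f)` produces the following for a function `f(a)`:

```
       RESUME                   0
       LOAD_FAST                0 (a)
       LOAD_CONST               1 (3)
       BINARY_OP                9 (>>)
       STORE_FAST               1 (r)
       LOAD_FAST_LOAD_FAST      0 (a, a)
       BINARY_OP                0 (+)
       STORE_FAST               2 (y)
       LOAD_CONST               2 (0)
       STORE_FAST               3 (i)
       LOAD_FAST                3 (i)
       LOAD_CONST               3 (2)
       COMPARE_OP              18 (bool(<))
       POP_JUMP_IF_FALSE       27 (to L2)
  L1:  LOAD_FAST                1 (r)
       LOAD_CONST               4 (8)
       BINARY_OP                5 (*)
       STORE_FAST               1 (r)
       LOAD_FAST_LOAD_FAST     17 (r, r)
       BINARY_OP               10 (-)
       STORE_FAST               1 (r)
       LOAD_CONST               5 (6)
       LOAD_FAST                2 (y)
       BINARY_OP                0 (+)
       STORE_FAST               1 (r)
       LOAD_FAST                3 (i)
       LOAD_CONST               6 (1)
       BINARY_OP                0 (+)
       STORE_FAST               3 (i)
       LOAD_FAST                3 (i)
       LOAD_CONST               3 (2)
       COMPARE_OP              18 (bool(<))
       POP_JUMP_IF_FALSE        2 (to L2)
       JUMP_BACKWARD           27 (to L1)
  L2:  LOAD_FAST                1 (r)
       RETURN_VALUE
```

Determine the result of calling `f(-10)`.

-14

LOAD_FAST a → push -10. Stack: [-10]
LOAD_CONST → push 3. Stack: [-10, 3]
BINARY_OP >> → -10 >> 3 = -2. Stack: [-2]
STORE_FAST r → r=-2. Stack: []
LOAD_FAST_LOAD_FAST a,a → push -10,-10. Stack: [-10, -10]
BINARY_OP + → -10 + -10 = -20. Stack: [-20]
STORE_FAST y → y=-20. Stack: []
LOAD_CONST → push 0. Stack: [0]
STORE_FAST i → i=0. Stack: []
LOAD_FAST i → push 0. Stack: [0]
LOAD_CONST → push 2. Stack: [0, 2]
COMPARE_OP bool(<) → 0 vs 2 = True. Stack: [True]
POP_JUMP_IF_FALSE → pop True; no jump. Stack: []
LOAD_FAST r → push -2. Stack: [-2]
LOAD_CONST → push 8. Stack: [-2, 8]
BINARY_OP * → -2 * 8 = -16. Stack: [-16]
STORE_FAST r → r=-16. Stack: []
LOAD_FAST_LOAD_FAST r,r → push -16,-16. Stack: [-16, -16]
BINARY_OP - → -16 - -16 = 0. Stack: [0]
STORE_FAST r → r=0. Stack: []
LOAD_CONST → push 6. Stack: [6]
LOAD_FAST y → push -20. Stack: [6, -20]
BINARY_OP + → 6 + -20 = -14. Stack: [-14]
STORE_FAST r → r=-14. Stack: []
LOAD_FAST i → push 0. Stack: [0]
LOAD_CONST → push 1. Stack: [0, 1]
BINARY_OP + → 0 + 1 = 1. Stack: [1]
STORE_FAST i → i=1. Stack: []
LOAD_FAST i → push 1. Stack: [1]
LOAD_CONST → push 2. Stack: [1, 2]
COMPARE_OP bool(<) → 1 vs 2 = True. Stack: [True]
POP_JUMP_IF_FALSE → pop True; no jump. Stack: []
LOAD_FAST r → push -14. Stack: [-14]
LOAD_CONST → push 8. Stack: [-14, 8]
BINARY_OP * → -14 * 8 = -112. Stack: [-112]
STORE_FAST r → r=-112. Stack: []
LOAD_FAST_LOAD_FAST r,r → push -112,-112. Stack: [-112, -112]
BINARY_OP - → -112 - -112 = 0. Stack: [0]
STORE_FAST r → r=0. Stack: []
LOAD_CONST → push 6. Stack: [6]
LOAD_FAST y → push -20. Stack: [6, -20]
BINARY_OP + → 6 + -20 = -14. Stack: [-14]
STORE_FAST r → r=-14. Stack: []
LOAD_FAST i → push 1. Stack: [1]
LOAD_CONST → push 1. Stack: [1, 1]
BINARY_OP + → 1 + 1 = 2. Stack: [2]
STORE_FAST i → i=2. Stack: []
LOAD_FAST i → push 2. Stack: [2]
LOAD_CONST → push 2. Stack: [2, 2]
COMPARE_OP bool(<) → 2 vs 2 = False. Stack: [False]
POP_JUMP_IF_FALSE → pop False; jump. Stack: []
LOAD_FAST r → push -14. Stack: [-14]
RETURN_VALUE → return -14.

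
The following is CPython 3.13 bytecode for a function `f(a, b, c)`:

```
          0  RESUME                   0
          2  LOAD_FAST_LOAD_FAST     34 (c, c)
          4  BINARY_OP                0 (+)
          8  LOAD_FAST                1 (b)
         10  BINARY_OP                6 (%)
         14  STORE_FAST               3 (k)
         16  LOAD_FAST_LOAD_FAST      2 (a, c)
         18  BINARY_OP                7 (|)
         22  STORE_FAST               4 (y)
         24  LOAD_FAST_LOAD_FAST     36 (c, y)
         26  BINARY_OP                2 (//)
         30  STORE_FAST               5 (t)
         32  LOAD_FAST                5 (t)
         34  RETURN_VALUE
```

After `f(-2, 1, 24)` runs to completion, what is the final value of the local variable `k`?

0

LOAD_FAST_LOAD_FAST c,c → push 24,24. Stack: [24, 24]
BINARY_OP + → 24 + 24 = 48. Stack: [48]
LOAD_FAST b → push 1. Stack: [48, 1]
BINARY_OP % → 48 % 1 = 0. Stack: [0]
STORE_FAST k → k=0. Stack: []
LOAD_FAST_LOAD_FAST a,c → push -2,24. Stack: [-2, 24]
BINARY_OP | → -2 | 24 = -2. Stack: [-2]
STORE_FAST y → y=-2. Stack: []
LOAD_FAST_LOAD_FAST c,y → push 24,-2. Stack: [24, -2]
BINARY_OP // → 24 // -2 = -12. Stack: [-12]
STORE_FAST t → t=-12. Stack: []
LOAD_FAST t → push -12. Stack: [-12]
RETURN_VALUE → return -12.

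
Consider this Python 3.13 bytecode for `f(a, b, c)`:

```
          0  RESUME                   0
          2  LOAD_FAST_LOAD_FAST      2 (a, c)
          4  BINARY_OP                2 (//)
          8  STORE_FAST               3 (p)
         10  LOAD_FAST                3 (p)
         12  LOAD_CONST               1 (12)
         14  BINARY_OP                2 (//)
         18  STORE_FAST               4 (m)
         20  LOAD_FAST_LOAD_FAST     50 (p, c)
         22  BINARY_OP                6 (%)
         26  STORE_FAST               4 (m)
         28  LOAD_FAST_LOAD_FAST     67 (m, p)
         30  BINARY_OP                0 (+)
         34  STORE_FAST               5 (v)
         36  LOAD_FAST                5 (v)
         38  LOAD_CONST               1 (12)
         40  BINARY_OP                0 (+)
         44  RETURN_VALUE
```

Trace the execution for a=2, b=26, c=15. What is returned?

12

LOAD_FAST_LOAD_FAST a,c → push 2,15. Stack: [2, 15]
BINARY_OP // → 2 // 15 = 0. Stack: [0]
STORE_FAST p → p=0. Stack: []
LOAD_FAST p → push 0. Stack: [0]
LOAD_CONST → push 12. Stack: [0, 12]
BINARY_OP // → 0 // 12 = 0. Stack: [0]
STORE_FAST m → m=0. Stack: []
LOAD_FAST_LOAD_FAST p,c → push 0,15. Stack: [0, 15]
BINARY_OP % → 0 % 15 = 0. Stack: [0]
STORE_FAST m → m=0. Stack: []
LOAD_FAST_LOAD_FAST m,p → push 0,0. Stack: [0, 0]
BINARY_OP + → 0 + 0 = 0. Stack: [0]
STORE_FAST v → v=0. Stack: []
LOAD_FAST v → push 0. Stack: [0]
LOAD_CONST → push 12. Stack: [0, 12]
BINARY_OP + → 0 + 12 = 12. Stack: [12]
RETURN_VALUE → return 12.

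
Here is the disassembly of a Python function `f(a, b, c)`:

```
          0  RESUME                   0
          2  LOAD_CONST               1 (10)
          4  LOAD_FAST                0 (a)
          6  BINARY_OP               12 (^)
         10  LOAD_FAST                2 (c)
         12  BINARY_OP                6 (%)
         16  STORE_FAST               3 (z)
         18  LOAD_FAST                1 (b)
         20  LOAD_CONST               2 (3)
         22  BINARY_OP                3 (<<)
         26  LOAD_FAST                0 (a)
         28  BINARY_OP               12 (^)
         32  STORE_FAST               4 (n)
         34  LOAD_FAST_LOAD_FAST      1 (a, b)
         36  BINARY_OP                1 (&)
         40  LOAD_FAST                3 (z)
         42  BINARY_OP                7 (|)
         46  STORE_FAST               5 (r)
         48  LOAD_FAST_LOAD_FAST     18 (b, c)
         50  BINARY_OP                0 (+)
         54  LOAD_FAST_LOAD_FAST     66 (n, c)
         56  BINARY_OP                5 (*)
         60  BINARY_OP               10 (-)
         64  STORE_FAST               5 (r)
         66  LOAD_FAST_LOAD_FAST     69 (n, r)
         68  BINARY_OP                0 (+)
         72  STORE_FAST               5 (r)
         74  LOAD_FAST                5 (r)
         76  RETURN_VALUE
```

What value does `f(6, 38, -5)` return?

LOAD_CONST → push 10. Stack: [10]
LOAD_FAST a → push 6. Stack: [10, 6]
BINARY_OP ^ → 10 ^ 6 = 12. Stack: [12]
LOAD_FAST c → push -5. Stack: [12, -5]
BINARY_OP % → 12 % -5 = -3. Stack: [-3]
STORE_FAST z → z=-3. Stack: []
LOAD_FAST b → push 38. Stack: [38]
LOAD_CONST → push 3. Stack: [38, 3]
BINARY_OP << → 38 << 3 = 304. Stack: [304]
LOAD_FAST a → push 6. Stack: [304, 6]
BINARY_OP ^ → 304 ^ 6 = 310. Stack: [310]
STORE_FAST n → n=310. Stack: []
LOAD_FAST_LOAD_FAST a,b → push 6,38. Stack: [6, 38]
BINARY_OP & → 6 & 38 = 6. Stack: [6]
LOAD_FAST z → push -3. Stack: [6, -3]
BINARY_OP | → 6 | -3 = -1. Stack: [-1]
STORE_FAST r → r=-1. Stack: []
LOAD_FAST_LOAD_FAST b,c → push 38,-5. Stack: [38, -5]
BINARY_OP + → 38 + -5 = 33. Stack: [33]
LOAD_FAST_LOAD_FAST n,c → push 310,-5. Stack: [33, 310, -5]
BINARY_OP * → 310 * -5 = -1550. Stack: [33, -1550]
BINARY_OP - → 33 - -1550 = 1583. Stack: [1583]
STORE_FAST r → r=1583. Stack: []
LOAD_FAST_LOAD_FAST n,r → push 310,1583. Stack: [310, 1583]
BINARY_OP + → 310 + 1583 = 1893. Stack: [1893]
STORE_FAST r → r=1893. Stack: []
LOAD_FAST r → push 1893. Stack: [1893]
RETURN_VALUE → return 1893.

1893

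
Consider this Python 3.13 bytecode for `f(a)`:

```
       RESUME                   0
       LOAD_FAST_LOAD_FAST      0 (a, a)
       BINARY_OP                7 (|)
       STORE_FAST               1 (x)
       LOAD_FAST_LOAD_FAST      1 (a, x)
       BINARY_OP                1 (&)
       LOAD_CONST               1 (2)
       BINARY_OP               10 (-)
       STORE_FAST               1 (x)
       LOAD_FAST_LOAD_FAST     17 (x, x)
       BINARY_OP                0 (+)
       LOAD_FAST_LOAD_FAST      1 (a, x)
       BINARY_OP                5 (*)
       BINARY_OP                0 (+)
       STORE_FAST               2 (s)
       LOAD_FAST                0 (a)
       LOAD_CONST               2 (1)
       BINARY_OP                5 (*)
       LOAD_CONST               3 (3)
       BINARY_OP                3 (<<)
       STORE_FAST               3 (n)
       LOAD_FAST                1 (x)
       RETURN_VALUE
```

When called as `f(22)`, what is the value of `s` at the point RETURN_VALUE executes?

LOAD_FAST_LOAD_FAST a,a → push 22,22. Stack: [22, 22]
BINARY_OP | → 22 | 22 = 22. Stack: [22]
STORE_FAST x → x=22. Stack: []
LOAD_FAST_LOAD_FAST a,x → push 22,22. Stack: [22, 22]
BINARY_OP & → 22 & 22 = 22. Stack: [22]
LOAD_CONST → push 2. Stack: [22, 2]
BINARY_OP - → 22 - 2 = 20. Stack: [20]
STORE_FAST x → x=20. Stack: []
LOAD_FAST_LOAD_FAST x,x → push 20,20. Stack: [20, 20]
BINARY_OP + → 20 + 20 = 40. Stack: [40]
LOAD_FAST_LOAD_FAST a,x → push 22,20. Stack: [40, 22, 20]
BINARY_OP * → 22 * 20 = 440. Stack: [40, 440]
BINARY_OP + → 40 + 440 = 480. Stack: [480]
STORE_FAST s → s=480. Stack: []
LOAD_FAST a → push 22. Stack: [22]
LOAD_CONST → push 1. Stack: [22, 1]
BINARY_OP * → 22 * 1 = 22. Stack: [22]
LOAD_CONST → push 3. Stack: [22, 3]
BINARY_OP << → 22 << 3 = 176. Stack: [176]
STORE_FAST n → n=176. Stack: []
LOAD_FAST x → push 20. Stack: [20]
RETURN_VALUE → return 20.

480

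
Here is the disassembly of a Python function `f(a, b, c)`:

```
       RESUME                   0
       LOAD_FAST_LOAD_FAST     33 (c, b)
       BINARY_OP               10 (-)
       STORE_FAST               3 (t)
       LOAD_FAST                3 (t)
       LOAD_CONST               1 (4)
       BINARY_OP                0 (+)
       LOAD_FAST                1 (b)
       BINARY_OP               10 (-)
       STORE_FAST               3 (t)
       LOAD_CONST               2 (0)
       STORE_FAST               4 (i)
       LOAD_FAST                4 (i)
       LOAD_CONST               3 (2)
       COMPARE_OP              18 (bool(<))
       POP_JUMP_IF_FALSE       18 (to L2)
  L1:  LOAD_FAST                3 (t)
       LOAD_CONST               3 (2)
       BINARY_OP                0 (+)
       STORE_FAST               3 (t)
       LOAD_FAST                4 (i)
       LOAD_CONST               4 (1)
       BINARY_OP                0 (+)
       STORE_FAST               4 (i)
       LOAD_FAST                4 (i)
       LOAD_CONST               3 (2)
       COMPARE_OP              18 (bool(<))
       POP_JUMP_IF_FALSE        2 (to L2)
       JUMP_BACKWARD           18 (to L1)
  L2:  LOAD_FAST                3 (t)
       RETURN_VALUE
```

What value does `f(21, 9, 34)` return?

LOAD_FAST_LOAD_FAST c,b → push 34,9. Stack: [34, 9]
BINARY_OP - → 34 - 9 = 25. Stack: [25]
STORE_FAST t → t=25. Stack: []
LOAD_FAST t → push 25. Stack: [25]
LOAD_CONST → push 4. Stack: [25, 4]
BINARY_OP + → 25 + 4 = 29. Stack: [29]
LOAD_FAST b → push 9. Stack: [29, 9]
BINARY_OP - → 29 - 9 = 20. Stack: [20]
STORE_FAST t → t=20. Stack: []
LOAD_CONST → push 0. Stack: [0]
STORE_FAST i → i=0. Stack: []
LOAD_FAST i → push 0. Stack: [0]
LOAD_CONST → push 2. Stack: [0, 2]
COMPARE_OP bool(<) → 0 vs 2 = True. Stack: [True]
POP_JUMP_IF_FALSE → pop True; no jump. Stack: []
LOAD_FAST t → push 20. Stack: [20]
LOAD_CONST → push 2. Stack: [20, 2]
BINARY_OP + → 20 + 2 = 22. Stack: [22]
STORE_FAST t → t=22. Stack: []
LOAD_FAST i → push 0. Stack: [0]
LOAD_CONST → push 1. Stack: [0, 1]
BINARY_OP + → 0 + 1 = 1. Stack: [1]
STORE_FAST i → i=1. Stack: []
LOAD_FAST i → push 1. Stack: [1]
LOAD_CONST → push 2. Stack: [1, 2]
COMPARE_OP bool(<) → 1 vs 2 = True. Stack: [True]
POP_JUMP_IF_FALSE → pop True; no jump. Stack: []
LOAD_FAST t → push 22. Stack: [22]
LOAD_CONST → push 2. Stack: [22, 2]
BINARY_OP + → 22 + 2 = 24. Stack: [24]
STORE_FAST t → t=24. Stack: []
LOAD_FAST i → push 1. Stack: [1]
LOAD_CONST → push 1. Stack: [1, 1]
BINARY_OP + → 1 + 1 = 2. Stack: [2]
STORE_FAST i → i=2. Stack: []
LOAD_FAST i → push 2. Stack: [2]
LOAD_CONST → push 2. Stack: [2, 2]
COMPARE_OP bool(<) → 2 vs 2 = False. Stack: [False]
POP_JUMP_IF_FALSE → pop False; jump. Stack: []
LOAD_FAST t → push 24. Stack: [24]
RETURN_VALUE → return 24.

24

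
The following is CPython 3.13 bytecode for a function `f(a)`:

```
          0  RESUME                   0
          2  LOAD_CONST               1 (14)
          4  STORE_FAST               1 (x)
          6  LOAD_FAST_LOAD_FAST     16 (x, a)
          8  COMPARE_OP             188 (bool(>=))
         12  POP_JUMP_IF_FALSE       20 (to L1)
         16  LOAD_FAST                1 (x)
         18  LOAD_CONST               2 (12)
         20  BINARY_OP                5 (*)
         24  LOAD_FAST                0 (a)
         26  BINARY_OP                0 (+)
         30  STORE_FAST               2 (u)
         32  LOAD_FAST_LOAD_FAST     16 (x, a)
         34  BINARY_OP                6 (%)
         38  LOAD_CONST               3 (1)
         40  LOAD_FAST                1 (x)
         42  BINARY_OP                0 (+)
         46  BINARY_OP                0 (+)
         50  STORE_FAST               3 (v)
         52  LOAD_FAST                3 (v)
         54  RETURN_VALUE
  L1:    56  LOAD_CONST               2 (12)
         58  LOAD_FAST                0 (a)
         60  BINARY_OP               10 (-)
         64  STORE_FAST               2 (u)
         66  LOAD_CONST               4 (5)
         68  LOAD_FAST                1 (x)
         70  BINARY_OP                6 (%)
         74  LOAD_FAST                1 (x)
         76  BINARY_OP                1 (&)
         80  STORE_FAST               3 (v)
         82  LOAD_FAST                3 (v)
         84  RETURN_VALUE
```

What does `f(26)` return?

4

LOAD_CONST → push 14. Stack: [14]
STORE_FAST x → x=14. Stack: []
LOAD_FAST_LOAD_FAST x,a → push 14,26. Stack: [14, 26]
COMPARE_OP bool(>=) → 14 vs 26 = False. Stack: [False]
POP_JUMP_IF_FALSE → pop False; jump. Stack: []
LOAD_CONST → push 12. Stack: [12]
LOAD_FAST a → push 26. Stack: [12, 26]
BINARY_OP - → 12 - 26 = -14. Stack: [-14]
STORE_FAST u → u=-14. Stack: []
LOAD_CONST → push 5. Stack: [5]
LOAD_FAST x → push 14. Stack: [5, 14]
BINARY_OP % → 5 % 14 = 5. Stack: [5]
LOAD_FAST x → push 14. Stack: [5, 14]
BINARY_OP & → 5 & 14 = 4. Stack: [4]
STORE_FAST v → v=4. Stack: []
LOAD_FAST v → push 4. Stack: [4]
RETURN_VALUE → return 4.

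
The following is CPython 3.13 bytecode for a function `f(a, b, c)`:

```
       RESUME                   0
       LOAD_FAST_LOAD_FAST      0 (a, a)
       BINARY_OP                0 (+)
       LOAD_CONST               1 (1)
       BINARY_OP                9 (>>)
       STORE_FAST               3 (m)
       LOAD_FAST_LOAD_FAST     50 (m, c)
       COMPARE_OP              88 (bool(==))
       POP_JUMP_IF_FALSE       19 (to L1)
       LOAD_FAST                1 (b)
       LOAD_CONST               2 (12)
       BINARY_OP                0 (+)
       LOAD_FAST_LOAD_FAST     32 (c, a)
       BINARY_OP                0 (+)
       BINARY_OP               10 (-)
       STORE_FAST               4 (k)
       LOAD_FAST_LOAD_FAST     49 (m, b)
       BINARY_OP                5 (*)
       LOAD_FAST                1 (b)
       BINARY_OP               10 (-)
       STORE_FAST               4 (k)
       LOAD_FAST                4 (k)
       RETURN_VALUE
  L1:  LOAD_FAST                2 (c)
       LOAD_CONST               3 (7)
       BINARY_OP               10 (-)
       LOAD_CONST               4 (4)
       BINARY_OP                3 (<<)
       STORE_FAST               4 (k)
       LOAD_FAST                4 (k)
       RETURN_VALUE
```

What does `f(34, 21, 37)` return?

LOAD_FAST_LOAD_FAST a,a → push 34,34. Stack: [34, 34]
BINARY_OP + → 34 + 34 = 68. Stack: [68]
LOAD_CONST → push 1. Stack: [68, 1]
BINARY_OP >> → 68 >> 1 = 34. Stack: [34]
STORE_FAST m → m=34. Stack: []
LOAD_FAST_LOAD_FAST m,c → push 34,37. Stack: [34, 37]
COMPARE_OP bool(==) → 34 vs 37 = False. Stack: [False]
POP_JUMP_IF_FALSE → pop False; jump. Stack: []
LOAD_FAST c → push 37. Stack: [37]
LOAD_CONST → push 7. Stack: [37, 7]
BINARY_OP - → 37 - 7 = 30. Stack: [30]
LOAD_CONST → push 4. Stack: [30, 4]
BINARY_OP << → 30 << 4 = 480. Stack: [480]
STORE_FAST k → k=480. Stack: []
LOAD_FAST k → push 480. Stack: [480]
RETURN_VALUE → return 480.

480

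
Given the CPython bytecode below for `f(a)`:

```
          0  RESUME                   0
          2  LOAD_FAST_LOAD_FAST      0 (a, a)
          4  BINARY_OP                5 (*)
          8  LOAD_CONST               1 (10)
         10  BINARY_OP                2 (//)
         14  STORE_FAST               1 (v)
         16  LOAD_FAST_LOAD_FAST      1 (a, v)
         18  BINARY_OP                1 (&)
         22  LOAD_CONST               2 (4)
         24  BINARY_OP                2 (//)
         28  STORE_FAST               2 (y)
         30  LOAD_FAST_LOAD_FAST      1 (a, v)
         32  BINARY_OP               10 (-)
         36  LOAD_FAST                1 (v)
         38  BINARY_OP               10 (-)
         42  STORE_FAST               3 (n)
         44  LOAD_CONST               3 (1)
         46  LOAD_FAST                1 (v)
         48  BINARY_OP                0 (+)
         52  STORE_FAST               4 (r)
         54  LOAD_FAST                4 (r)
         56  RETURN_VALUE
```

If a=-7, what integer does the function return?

LOAD_FAST_LOAD_FAST a,a → push -7,-7. Stack: [-7, -7]
BINARY_OP * → -7 * -7 = 49. Stack: [49]
LOAD_CONST → push 10. Stack: [49, 10]
BINARY_OP // → 49 // 10 = 4. Stack: [4]
STORE_FAST v → v=4. Stack: []
LOAD_FAST_LOAD_FAST a,v → push -7,4. Stack: [-7, 4]
BINARY_OP & → -7 & 4 = 0. Stack: [0]
LOAD_CONST → push 4. Stack: [0, 4]
BINARY_OP // → 0 // 4 = 0. Stack: [0]
STORE_FAST y → y=0. Stack: []
LOAD_FAST_LOAD_FAST a,v → push -7,4. Stack: [-7, 4]
BINARY_OP - → -7 - 4 = -11. Stack: [-11]
LOAD_FAST v → push 4. Stack: [-11, 4]
BINARY_OP - → -11 - 4 = -15. Stack: [-15]
STORE_FAST n → n=-15. Stack: []
LOAD_CONST → push 1. Stack: [1]
LOAD_FAST v → push 4. Stack: [1, 4]
BINARY_OP + → 1 + 4 = 5. Stack: [5]
STORE_FAST r → r=5. Stack: []
LOAD_FAST r → push 5. Stack: [5]
RETURN_VALUE → return 5.

5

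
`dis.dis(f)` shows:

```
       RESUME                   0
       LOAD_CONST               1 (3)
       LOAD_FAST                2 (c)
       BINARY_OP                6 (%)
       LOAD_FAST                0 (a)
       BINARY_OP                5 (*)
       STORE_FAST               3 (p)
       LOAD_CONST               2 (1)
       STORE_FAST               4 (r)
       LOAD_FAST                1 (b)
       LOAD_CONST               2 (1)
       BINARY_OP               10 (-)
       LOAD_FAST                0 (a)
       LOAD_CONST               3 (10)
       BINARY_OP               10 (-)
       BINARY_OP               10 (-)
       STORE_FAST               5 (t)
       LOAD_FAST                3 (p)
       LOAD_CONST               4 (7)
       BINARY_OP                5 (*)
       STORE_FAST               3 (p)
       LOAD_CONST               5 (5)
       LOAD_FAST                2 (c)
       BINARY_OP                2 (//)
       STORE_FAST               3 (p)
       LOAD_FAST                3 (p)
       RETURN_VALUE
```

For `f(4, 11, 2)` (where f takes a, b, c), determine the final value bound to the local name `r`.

1

LOAD_CONST → push 3. Stack: [3]
LOAD_FAST c → push 2. Stack: [3, 2]
BINARY_OP % → 3 % 2 = 1. Stack: [1]
LOAD_FAST a → push 4. Stack: [1, 4]
BINARY_OP * → 1 * 4 = 4. Stack: [4]
STORE_FAST p → p=4. Stack: []
LOAD_CONST → push 1. Stack: [1]
STORE_FAST r → r=1. Stack: []
LOAD_FAST b → push 11. Stack: [11]
LOAD_CONST → push 1. Stack: [11, 1]
BINARY_OP - → 11 - 1 = 10. Stack: [10]
LOAD_FAST a → push 4. Stack: [10, 4]
LOAD_CONST → push 10. Stack: [10, 4, 10]
BINARY_OP - → 4 - 10 = -6. Stack: [10, -6]
BINARY_OP - → 10 - -6 = 16. Stack: [16]
STORE_FAST t → t=16. Stack: []
LOAD_FAST p → push 4. Stack: [4]
LOAD_CONST → push 7. Stack: [4, 7]
BINARY_OP * → 4 * 7 = 28. Stack: [28]
STORE_FAST p → p=28. Stack: []
LOAD_CONST → push 5. Stack: [5]
LOAD_FAST c → push 2. Stack: [5, 2]
BINARY_OP // → 5 // 2 = 2. Stack: [2]
STORE_FAST p → p=2. Stack: []
LOAD_FAST p → push 2. Stack: [2]
RETURN_VALUE → return 2.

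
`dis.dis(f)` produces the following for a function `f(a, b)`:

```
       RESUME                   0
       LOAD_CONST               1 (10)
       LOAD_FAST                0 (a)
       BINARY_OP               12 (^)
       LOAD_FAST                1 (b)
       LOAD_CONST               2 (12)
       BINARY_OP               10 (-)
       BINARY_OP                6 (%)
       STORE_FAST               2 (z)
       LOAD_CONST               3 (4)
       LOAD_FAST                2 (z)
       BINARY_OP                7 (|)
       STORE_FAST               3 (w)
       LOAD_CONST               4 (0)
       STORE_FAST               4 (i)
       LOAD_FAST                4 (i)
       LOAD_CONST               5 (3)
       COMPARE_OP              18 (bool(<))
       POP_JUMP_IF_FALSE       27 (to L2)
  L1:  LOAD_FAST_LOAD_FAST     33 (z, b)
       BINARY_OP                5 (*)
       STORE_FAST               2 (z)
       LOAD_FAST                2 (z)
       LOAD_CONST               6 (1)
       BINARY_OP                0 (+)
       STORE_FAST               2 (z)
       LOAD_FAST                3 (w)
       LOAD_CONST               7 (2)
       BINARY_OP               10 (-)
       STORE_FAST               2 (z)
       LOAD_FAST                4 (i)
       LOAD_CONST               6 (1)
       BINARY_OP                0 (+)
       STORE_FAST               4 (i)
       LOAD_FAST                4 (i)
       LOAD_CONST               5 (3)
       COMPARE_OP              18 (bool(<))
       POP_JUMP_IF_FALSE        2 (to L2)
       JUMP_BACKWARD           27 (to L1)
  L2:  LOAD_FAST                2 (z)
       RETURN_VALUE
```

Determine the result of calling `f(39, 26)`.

5

LOAD_CONST → push 10
LOAD_FAST a → push 39
BINARY_OP ^ → 10 ^ 39 = 45
LOAD_FAST b → push 26
LOAD_CONST → push 12
BINARY_OP - → 26 - 12 = 14
BINARY_OP % → 45 % 14 = 3
STORE_FAST z → z=3
LOAD_CONST → push 4
LOAD_FAST z → push 3
BINARY_OP | → 4 | 3 = 7
STORE_FAST w → w=7
LOAD_CONST → push 0
STORE_FAST i → i=0
LOAD_FAST i → push 0
LOAD_CONST → push 3
COMPARE_OP bool(<) → 0 vs 3 = True
POP_JUMP_IF_FALSE → pop True; no jump
LOAD_FAST_LOAD_FAST z,b → push 3,26
BINARY_OP * → 3 * 26 = 78
STORE_FAST z → z=78
LOAD_FAST z → push 78
LOAD_CONST → push 1
BINARY_OP + → 78 + 1 = 79
STORE_FAST z → z=79
LOAD_FAST w → push 7
LOAD_CONST → push 2
BINARY_OP - → 7 - 2 = 5
STORE_FAST z → z=5
LOAD_FAST i → push 0
LOAD_CONST → push 1
BINARY_OP + → 0 + 1 = 1
STORE_FAST i → i=1
LOAD_FAST i → push 1
LOAD_CONST → push 3
COMPARE_OP bool(<) → 1 vs 3 = True
POP_JUMP_IF_FALSE → pop True; no jump
LOAD_FAST_LOAD_FAST z,b → push 5,26
BINARY_OP * → 5 * 26 = 130
STORE_FAST z → z=130
LOAD_FAST z → push 130
LOAD_CONST → push 1
BINARY_OP + → 130 + 1 = 131
STORE_FAST z → z=131
LOAD_FAST w → push 7
LOAD_CONST → push 2
BINARY_OP - → 7 - 2 = 5
STORE_FAST z → z=5
LOAD_FAST i → push 1
LOAD_CONST → push 1
BINARY_OP + → 1 + 1 = 2
STORE_FAST i → i=2
LOAD_FAST i → push 2
LOAD_CONST → push 3
COMPARE_OP bool(<) → 2 vs 3 = True
POP_JUMP_IF_FALSE → pop True; no jump
LOAD_FAST_LOAD_FAST z,b → push 5,26
BINARY_OP * → 5 * 26 = 130
STORE_FAST z → z=130
LOAD_FAST z → push 130
LOAD_CONST → push 1
BINARY_OP + → 130 + 1 = 131
STORE_FAST z → z=131
LOAD_FAST w → push 7
LOAD_CONST → push 2
BINARY_OP - → 7 - 2 = 5
STORE_FAST z → z=5
LOAD_FAST i → push 2
LOAD_CONST → push 1
BINARY_OP + → 2 + 1 = 3
STORE_FAST i → i=3
LOAD_FAST i → push 3
LOAD_CONST → push 3
COMPARE_OP bool(<) → 3 vs 3 = False
POP_JUMP_IF_FALSE → pop False; jump
LOAD_FAST z → push 5
RETURN_VALUE → return 5.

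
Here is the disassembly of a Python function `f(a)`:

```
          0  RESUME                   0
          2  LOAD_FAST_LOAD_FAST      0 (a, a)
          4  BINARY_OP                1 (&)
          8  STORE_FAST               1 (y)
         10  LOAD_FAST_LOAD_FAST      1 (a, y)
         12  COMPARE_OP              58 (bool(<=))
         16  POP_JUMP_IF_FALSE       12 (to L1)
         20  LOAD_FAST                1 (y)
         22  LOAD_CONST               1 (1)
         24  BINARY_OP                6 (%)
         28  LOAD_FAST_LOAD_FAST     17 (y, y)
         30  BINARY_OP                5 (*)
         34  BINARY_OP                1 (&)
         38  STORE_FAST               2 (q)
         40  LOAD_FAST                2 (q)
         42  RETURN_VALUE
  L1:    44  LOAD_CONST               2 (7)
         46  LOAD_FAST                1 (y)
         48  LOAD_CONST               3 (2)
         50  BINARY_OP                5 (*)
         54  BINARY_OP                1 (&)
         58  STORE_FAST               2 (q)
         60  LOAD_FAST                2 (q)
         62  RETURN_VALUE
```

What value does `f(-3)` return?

0

LOAD_FAST_LOAD_FAST a,a → push -3,-3. Stack: [-3, -3]
BINARY_OP & → -3 & -3 = -3. Stack: [-3]
STORE_FAST y → y=-3. Stack: []
LOAD_FAST_LOAD_FAST a,y → push -3,-3. Stack: [-3, -3]
COMPARE_OP bool(<=) → -3 vs -3 = True. Stack: [True]
POP_JUMP_IF_FALSE → pop True; no jump. Stack: []
LOAD_FAST y → push -3. Stack: [-3]
LOAD_CONST → push 1. Stack: [-3, 1]
BINARY_OP % → -3 % 1 = 0. Stack: [0]
LOAD_FAST_LOAD_FAST y,y → push -3,-3. Stack: [0, -3, -3]
BINARY_OP * → -3 * -3 = 9. Stack: [0, 9]
BINARY_OP & → 0 & 9 = 0. Stack: [0]
STORE_FAST q → q=0. Stack: []
LOAD_FAST q → push 0. Stack: [0]
RETURN_VALUE → return 0.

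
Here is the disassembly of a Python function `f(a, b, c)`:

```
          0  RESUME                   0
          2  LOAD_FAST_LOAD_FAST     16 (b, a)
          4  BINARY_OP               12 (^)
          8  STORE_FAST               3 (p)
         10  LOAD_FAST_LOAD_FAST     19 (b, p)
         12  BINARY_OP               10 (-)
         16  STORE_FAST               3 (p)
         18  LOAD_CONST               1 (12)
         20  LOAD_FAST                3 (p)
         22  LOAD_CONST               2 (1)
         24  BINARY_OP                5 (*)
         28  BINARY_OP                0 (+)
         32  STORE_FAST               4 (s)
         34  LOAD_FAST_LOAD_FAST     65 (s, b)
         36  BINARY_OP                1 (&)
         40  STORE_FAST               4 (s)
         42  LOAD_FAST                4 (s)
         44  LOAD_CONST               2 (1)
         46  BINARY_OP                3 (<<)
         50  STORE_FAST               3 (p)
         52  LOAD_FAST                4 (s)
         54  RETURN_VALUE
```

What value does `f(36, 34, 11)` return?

LOAD_FAST_LOAD_FAST b,a → push 34,36. Stack: [34, 36]
BINARY_OP ^ → 34 ^ 36 = 6. Stack: [6]
STORE_FAST p → p=6. Stack: []
LOAD_FAST_LOAD_FAST b,p → push 34,6. Stack: [34, 6]
BINARY_OP - → 34 - 6 = 28. Stack: [28]
STORE_FAST p → p=28. Stack: []
LOAD_CONST → push 12. Stack: [12]
LOAD_FAST p → push 28. Stack: [12, 28]
LOAD_CONST → push 1. Stack: [12, 28, 1]
BINARY_OP * → 28 * 1 = 28. Stack: [12, 28]
BINARY_OP + → 12 + 28 = 40. Stack: [40]
STORE_FAST s → s=40. Stack: []
LOAD_FAST_LOAD_FAST s,b → push 40,34. Stack: [40, 34]
BINARY_OP & → 40 & 34 = 32. Stack: [32]
STORE_FAST s → s=32. Stack: []
LOAD_FAST s → push 32. Stack: [32]
LOAD_CONST → push 1. Stack: [32, 1]
BINARY_OP << → 32 << 1 = 64. Stack: [64]
STORE_FAST p → p=64. Stack: []
LOAD_FAST s → push 32. Stack: [32]
RETURN_VALUE → return 32.

32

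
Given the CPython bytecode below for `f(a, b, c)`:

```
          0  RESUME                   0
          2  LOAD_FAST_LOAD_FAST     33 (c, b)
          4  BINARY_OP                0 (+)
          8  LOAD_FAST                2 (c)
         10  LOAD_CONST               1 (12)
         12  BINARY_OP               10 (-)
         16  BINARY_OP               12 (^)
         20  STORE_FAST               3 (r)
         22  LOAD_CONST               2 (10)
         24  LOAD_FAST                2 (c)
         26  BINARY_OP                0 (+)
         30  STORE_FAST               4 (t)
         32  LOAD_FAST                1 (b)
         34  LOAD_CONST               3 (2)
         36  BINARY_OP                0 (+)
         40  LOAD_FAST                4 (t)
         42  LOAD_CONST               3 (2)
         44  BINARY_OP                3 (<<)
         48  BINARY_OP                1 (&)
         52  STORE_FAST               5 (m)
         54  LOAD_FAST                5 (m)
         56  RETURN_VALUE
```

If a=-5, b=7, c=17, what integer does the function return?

LOAD_FAST_LOAD_FAST c,b → push 17,7. Stack: [17, 7]
BINARY_OP + → 17 + 7 = 24. Stack: [24]
LOAD_FAST c → push 17. Stack: [24, 17]
LOAD_CONST → push 12. Stack: [24, 17, 12]
BINARY_OP - → 17 - 12 = 5. Stack: [24, 5]
BINARY_OP ^ → 24 ^ 5 = 29. Stack: [29]
STORE_FAST r → r=29. Stack: []
LOAD_CONST → push 10. Stack: [10]
LOAD_FAST c → push 17. Stack: [10, 17]
BINARY_OP + → 10 + 17 = 27. Stack: [27]
STORE_FAST t → t=27. Stack: []
LOAD_FAST b → push 7. Stack: [7]
LOAD_CONST → push 2. Stack: [7, 2]
BINARY_OP + → 7 + 2 = 9. Stack: [9]
LOAD_FAST t → push 27. Stack: [9, 27]
LOAD_CONST → push 2. Stack: [9, 27, 2]
BINARY_OP << → 27 << 2 = 108. Stack: [9, 108]
BINARY_OP & → 9 & 108 = 8. Stack: [8]
STORE_FAST m → m=8. Stack: []
LOAD_FAST m → push 8. Stack: [8]
RETURN_VALUE → return 8.

8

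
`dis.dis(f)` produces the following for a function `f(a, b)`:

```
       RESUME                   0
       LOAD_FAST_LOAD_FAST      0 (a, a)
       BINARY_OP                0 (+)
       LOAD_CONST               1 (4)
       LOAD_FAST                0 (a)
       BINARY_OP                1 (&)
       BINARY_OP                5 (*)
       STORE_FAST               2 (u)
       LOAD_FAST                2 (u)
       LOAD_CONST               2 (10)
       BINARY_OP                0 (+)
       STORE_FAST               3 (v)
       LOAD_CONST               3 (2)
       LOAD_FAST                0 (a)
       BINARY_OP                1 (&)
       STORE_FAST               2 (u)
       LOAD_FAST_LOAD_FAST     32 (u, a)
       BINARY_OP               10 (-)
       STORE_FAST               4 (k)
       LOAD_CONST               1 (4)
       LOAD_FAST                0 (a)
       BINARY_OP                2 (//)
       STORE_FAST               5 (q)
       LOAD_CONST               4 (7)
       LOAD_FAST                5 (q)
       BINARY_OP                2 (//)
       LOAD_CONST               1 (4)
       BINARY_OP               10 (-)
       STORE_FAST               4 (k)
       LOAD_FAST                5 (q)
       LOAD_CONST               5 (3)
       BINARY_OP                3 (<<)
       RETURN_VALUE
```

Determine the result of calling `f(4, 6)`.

LOAD_FAST_LOAD_FAST a,a → push 4,4. Stack: [4, 4]
BINARY_OP + → 4 + 4 = 8. Stack: [8]
LOAD_CONST → push 4. Stack: [8, 4]
LOAD_FAST a → push 4. Stack: [8, 4, 4]
BINARY_OP & → 4 & 4 = 4. Stack: [8, 4]
BINARY_OP * → 8 * 4 = 32. Stack: [32]
STORE_FAST u → u=32. Stack: []
LOAD_FAST u → push 32. Stack: [32]
LOAD_CONST → push 10. Stack: [32, 10]
BINARY_OP + → 32 + 10 = 42. Stack: [42]
STORE_FAST v → v=42. Stack: []
LOAD_CONST → push 2. Stack: [2]
LOAD_FAST a → push 4. Stack: [2, 4]
BINARY_OP & → 2 & 4 = 0. Stack: [0]
STORE_FAST u → u=0. Stack: []
LOAD_FAST_LOAD_FAST u,a → push 0,4. Stack: [0, 4]
BINARY_OP - → 0 - 4 = -4. Stack: [-4]
STORE_FAST k → k=-4. Stack: []
LOAD_CONST → push 4. Stack: [4]
LOAD_FAST a → push 4. Stack: [4, 4]
BINARY_OP // → 4 // 4 = 1. Stack: [1]
STORE_FAST q → q=1. Stack: []
LOAD_CONST → push 7. Stack: [7]
LOAD_FAST q → push 1. Stack: [7, 1]
BINARY_OP // → 7 // 1 = 7. Stack: [7]
LOAD_CONST → push 4. Stack: [7, 4]
BINARY_OP - → 7 - 4 = 3. Stack: [3]
STORE_FAST k → k=3. Stack: []
LOAD_FAST q → push 1. Stack: [1]
LOAD_CONST → push 3. Stack: [1, 3]
BINARY_OP << → 1 << 3 = 8. Stack: [8]
RETURN_VALUE → return 8.

8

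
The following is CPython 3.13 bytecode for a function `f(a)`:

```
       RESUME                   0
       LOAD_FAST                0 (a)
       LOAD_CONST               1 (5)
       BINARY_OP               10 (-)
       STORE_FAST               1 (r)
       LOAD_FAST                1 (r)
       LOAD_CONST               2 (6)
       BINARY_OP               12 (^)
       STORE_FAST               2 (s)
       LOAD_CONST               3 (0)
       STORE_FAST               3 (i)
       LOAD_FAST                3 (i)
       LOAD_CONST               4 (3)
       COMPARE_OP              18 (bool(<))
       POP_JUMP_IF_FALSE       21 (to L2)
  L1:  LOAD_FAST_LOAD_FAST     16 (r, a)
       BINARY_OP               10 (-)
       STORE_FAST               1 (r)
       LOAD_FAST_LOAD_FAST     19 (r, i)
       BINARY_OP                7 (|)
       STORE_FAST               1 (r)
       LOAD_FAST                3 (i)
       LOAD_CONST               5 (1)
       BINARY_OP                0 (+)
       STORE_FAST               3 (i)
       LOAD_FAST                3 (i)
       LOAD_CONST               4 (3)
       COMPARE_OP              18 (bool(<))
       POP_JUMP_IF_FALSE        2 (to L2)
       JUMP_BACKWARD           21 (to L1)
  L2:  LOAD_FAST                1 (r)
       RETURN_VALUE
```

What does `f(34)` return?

LOAD_FAST a → push 34. Stack: [34]
LOAD_CONST → push 5. Stack: [34, 5]
BINARY_OP - → 34 - 5 = 29. Stack: [29]
STORE_FAST r → r=29. Stack: []
LOAD_FAST r → push 29. Stack: [29]
LOAD_CONST → push 6. Stack: [29, 6]
BINARY_OP ^ → 29 ^ 6 = 27. Stack: [27]
STORE_FAST s → s=27. Stack: []
LOAD_CONST → push 0. Stack: [0]
STORE_FAST i → i=0. Stack: []
LOAD_FAST i → push 0. Stack: [0]
LOAD_CONST → push 3. Stack: [0, 3]
COMPARE_OP bool(<) → 0 vs 3 = True. Stack: [True]
POP_JUMP_IF_FALSE → pop True; no jump. Stack: []
LOAD_FAST_LOAD_FAST r,a → push 29,34. Stack: [29, 34]
BINARY_OP - → 29 - 34 = -5. Stack: [-5]
STORE_FAST r → r=-5. Stack: []
LOAD_FAST_LOAD_FAST r,i → push -5,0. Stack: [-5, 0]
BINARY_OP | → -5 | 0 = -5. Stack: [-5]
STORE_FAST r → r=-5. Stack: []
LOAD_FAST i → push 0. Stack: [0]
LOAD_CONST → push 1. Stack: [0, 1]
BINARY_OP + → 0 + 1 = 1. Stack: [1]
STORE_FAST i → i=1. Stack: []
LOAD_FAST i → push 1. Stack: [1]
LOAD_CONST → push 3. Stack: [1, 3]
COMPARE_OP bool(<) → 1 vs 3 = True. Stack: [True]
POP_JUMP_IF_FALSE → pop True; no jump. Stack: []
LOAD_FAST_LOAD_FAST r,a → push -5,34. Stack: [-5, 34]
BINARY_OP - → -5 - 34 = -39. Stack: [-39]
STORE_FAST r → r=-39. Stack: []
LOAD_FAST_LOAD_FAST r,i → push -39,1. Stack: [-39, 1]
BINARY_OP | → -39 | 1 = -39. Stack: [-39]
STORE_FAST r → r=-39. Stack: []
LOAD_FAST i → push 1. Stack: [1]
LOAD_CONST → push 1. Stack: [1, 1]
BINARY_OP + → 1 + 1 = 2. Stack: [2]
STORE_FAST i → i=2. Stack: []
LOAD_FAST i → push 2. Stack: [2]
LOAD_CONST → push 3. Stack: [2, 3]
COMPARE_OP bool(<) → 2 vs 3 = True. Stack: [True]
POP_JUMP_IF_FALSE → pop True; no jump. Stack: []
LOAD_FAST_LOAD_FAST r,a → push -39,34. Stack: [-39, 34]
BINARY_OP - → -39 - 34 = -73. Stack: [-73]
STORE_FAST r → r=-73. Stack: []
LOAD_FAST_LOAD_FAST r,i → push -73,2. Stack: [-73, 2]
BINARY_OP | → -73 | 2 = -73. Stack: [-73]
STORE_FAST r → r=-73. Stack: []
LOAD_FAST i → push 2. Stack: [2]
LOAD_CONST → push 1. Stack: [2, 1]
BINARY_OP + → 2 + 1 = 3. Stack: [3]
STORE_FAST i → i=3. Stack: []
LOAD_FAST i → push 3. Stack: [3]
LOAD_CONST → push 3. Stack: [3, 3]
COMPARE_OP bool(<) → 3 vs 3 = False. Stack: [False]
POP_JUMP_IF_FALSE → pop False; jump. Stack: []
LOAD_FAST r → push -73. Stack: [-73]
RETURN_VALUE → return -73.

-73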